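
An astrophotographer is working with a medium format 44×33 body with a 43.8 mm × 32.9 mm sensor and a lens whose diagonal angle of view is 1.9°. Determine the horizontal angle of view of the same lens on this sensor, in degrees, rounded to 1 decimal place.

Sensor diagonal = √(43.8² + 32.9²) = √3000.8500 ≈ 54.7800 mm.
From the diagonal AOV: f = 54.7800 / (2·tan(0.95°)) = 54.7800 / 0.03316 ≈ 1651.7768 mm.
Horizontal AOV = 2·arctan(43.8 / (2 × 1651.7768)) = 2·arctan(0.01326) ≈ 1.5192°.

1.5°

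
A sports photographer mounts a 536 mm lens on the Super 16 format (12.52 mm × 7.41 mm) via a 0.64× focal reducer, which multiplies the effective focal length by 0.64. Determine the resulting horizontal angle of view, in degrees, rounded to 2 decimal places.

2.09°

Effective focal length f = 536 × 0.64 = 343.04 mm.
α = 2·arctan(12.52 / (2 × 343.04)) = 2·arctan(0.01825) ≈ 2.0909°.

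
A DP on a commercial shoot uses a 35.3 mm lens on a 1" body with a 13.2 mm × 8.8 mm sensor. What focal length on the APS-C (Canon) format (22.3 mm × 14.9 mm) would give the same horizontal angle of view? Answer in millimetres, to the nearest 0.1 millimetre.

59.6 mm

Equal angle of view means equal width/f ratio, so f₂ = f₁ · (width₂/width₁) = 35.3 × 22.3/13.2.
f₂ = 35.3 × 1.68939 ≈ 59.636 mm.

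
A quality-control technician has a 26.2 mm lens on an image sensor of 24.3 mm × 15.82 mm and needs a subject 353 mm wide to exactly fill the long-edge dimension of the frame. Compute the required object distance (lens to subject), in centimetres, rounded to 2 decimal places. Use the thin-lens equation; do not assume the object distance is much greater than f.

40.68 cm

Magnification m = w/W = dᵢ/dₒ; combined with 1/f = 1/dₒ + 1/dᵢ this gives dₒ = f·(1 + W/w).
dₒ = 26.2 mm × (1 + 353/24.3) = 26.2 × 15.5267 ≈ 406.801 mm = 40.6801 cm.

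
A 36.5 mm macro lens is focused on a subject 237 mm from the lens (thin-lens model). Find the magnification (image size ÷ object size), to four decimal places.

0.1820×

Thin lens: 1/f = 1/dₒ + 1/dᵢ → 1/dᵢ = 1/36.5 − 1/237 = 0.0231779 mm⁻¹, so dᵢ ≈ 43.1446 mm.
Magnification m = dᵢ/dₒ = 43.1446/237 ≈ 0.18204.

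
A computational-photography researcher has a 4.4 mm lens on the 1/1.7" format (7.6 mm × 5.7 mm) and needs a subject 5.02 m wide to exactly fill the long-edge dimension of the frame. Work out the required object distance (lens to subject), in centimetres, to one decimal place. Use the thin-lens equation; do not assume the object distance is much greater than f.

291.1 cm

W: 5.02 m = 5020 mm.
Magnification m = w/W = dᵢ/dₒ; combined with 1/f = 1/dₒ + 1/dᵢ this gives dₒ = f·(1 + W/w).
dₒ = 4.4 mm × (1 + 5020/7.6) = 4.4 × 661.5263 ≈ 2910.716 mm = 291.072 cm.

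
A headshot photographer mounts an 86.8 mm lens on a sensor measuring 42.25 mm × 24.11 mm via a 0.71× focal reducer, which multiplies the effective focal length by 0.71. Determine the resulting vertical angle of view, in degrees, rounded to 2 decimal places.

22.14°

Effective focal length f = 86.8 × 0.71 = 61.628 mm.
α = 2·arctan(24.11 / (2 × 61.628)) = 2·arctan(0.19561) ≈ 22.1357°.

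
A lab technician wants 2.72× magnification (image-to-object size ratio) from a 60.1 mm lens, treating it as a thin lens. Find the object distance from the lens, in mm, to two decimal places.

82.20 mm

With m = dᵢ/dₒ and 1/f = 1/dₒ + 1/dᵢ, substituting dᵢ = m·dₒ gives 1/f = (1 + 1/m)/dₒ, hence dₒ = f·(1 + 1/m).
dₒ = 60.1 × (1 + 1/2.72) = 60.1 × 1.36765 ≈ 82.196 mm.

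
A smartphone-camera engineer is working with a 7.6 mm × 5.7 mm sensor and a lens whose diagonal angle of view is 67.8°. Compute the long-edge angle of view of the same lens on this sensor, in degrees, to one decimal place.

56.5°

Sensor diagonal = √(7.6² + 5.7²) = √90.2500 ≈ 9.5000 mm.
From the diagonal AOV: f = 9.5000 / (2·tan(33.9°)) = 9.5000 / 1.34394 ≈ 7.0687 mm.
Long-edge AOV = 2·arctan(7.6 / (2 × 7.0687)) = 2·arctan(0.53758) ≈ 56.5230°.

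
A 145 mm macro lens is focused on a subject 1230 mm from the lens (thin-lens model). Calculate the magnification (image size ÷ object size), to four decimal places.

0.1336×

Thin lens: 1/f = 1/dₒ + 1/dᵢ → 1/dᵢ = 1/145 − 1/1230 = 0.0060835 mm⁻¹, so dᵢ ≈ 164.3779 mm.
Magnification m = dᵢ/dₒ = 164.3779/1230 ≈ 0.13364.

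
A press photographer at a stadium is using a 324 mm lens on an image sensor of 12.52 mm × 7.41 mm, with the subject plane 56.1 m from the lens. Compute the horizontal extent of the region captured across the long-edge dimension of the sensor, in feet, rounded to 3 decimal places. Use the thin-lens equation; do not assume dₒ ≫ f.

dₒ: 56.1 m = 56100 mm.
Similar triangles through the lens centre give W/dₒ = w/dᵢ; with 1/f = 1/dₒ + 1/dᵢ this gives W = w·(dₒ − f)/f.
W = 12.52 mm × (56100 − 324) / 324 = 12.52 × 172.1481 ≈ 2155.295 mm = 2155.295/304.8 ft = 7.07118 ft.

7.071 ft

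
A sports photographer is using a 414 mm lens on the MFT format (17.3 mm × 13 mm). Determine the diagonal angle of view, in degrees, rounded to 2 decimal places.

2.99°

Sensor diagonal = √(17.3² + 13²) = √468.2900 ≈ 21.6400 mm.
Angle of view α = 2·arctan(d/2f) with d = 21.6400 mm and f = 414 mm.
d/2f = 0.02614; arctan(0.02614) ≈ 1.4971°, so α ≈ 2.9942°.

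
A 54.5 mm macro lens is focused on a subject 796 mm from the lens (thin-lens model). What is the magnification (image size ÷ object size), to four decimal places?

Thin lens: 1/f = 1/dₒ + 1/dᵢ → 1/dᵢ = 1/54.5 − 1/796 = 0.0170923 mm⁻¹, so dᵢ ≈ 58.5057 mm.
Magnification m = dᵢ/dₒ = 58.5057/796 ≈ 0.07350.

0.0735×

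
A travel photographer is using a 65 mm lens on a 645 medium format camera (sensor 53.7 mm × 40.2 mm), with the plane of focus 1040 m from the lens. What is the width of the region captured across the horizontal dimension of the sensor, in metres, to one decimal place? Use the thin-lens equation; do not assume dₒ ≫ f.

dₒ: 1040 m = 1.04e+06 mm.
Similar triangles through the lens centre give W/dₒ = w/dᵢ; with 1/f = 1/dₒ + 1/dᵢ this gives W = w·(dₒ − f)/f.
W = 53.7 mm × (1.04e+06 − 65) / 65 = 53.7 × 15999.0000 ≈ 859146.300 mm = 859.146 m.

859.1 m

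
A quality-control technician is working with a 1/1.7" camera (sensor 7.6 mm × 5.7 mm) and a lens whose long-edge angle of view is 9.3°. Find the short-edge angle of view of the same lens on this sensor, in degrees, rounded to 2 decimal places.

6.98°

From the long-edge AOV: f = 7.6 / (2·tan(4.65°)) = 7.6 / 0.16267 ≈ 46.7195 mm.
Short-edge AOV = 2·arctan(5.7 / (2 × 46.7195)) = 2·arctan(0.06100) ≈ 6.9817°.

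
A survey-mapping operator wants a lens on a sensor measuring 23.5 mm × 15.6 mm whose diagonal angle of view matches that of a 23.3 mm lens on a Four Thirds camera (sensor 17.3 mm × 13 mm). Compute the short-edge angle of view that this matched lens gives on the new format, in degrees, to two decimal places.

Sensor diagonal = √(17.3² + 13²) = √468.2900 ≈ 21.6400 mm.
Sensor diagonal = √(23.5² + 15.6²) = √795.6100 ≈ 28.2066 mm.
Equal diagonal AOV ⇒ f₂ = f₁ · 28.2066/21.6400 = 23.3 × 1.30344 ≈ 30.3703 mm.
Short-edge AOV on the new format = 2·arctan(15.6 / (2 × 30.3703)) = 2·arctan(0.25683) ≈ 28.8079°.

28.81°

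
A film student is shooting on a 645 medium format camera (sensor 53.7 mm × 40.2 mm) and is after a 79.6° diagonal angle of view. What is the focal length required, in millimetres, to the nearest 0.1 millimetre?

Sensor diagonal = √(53.7² + 40.2²) = √4499.7300 ≈ 67.0800 mm.
From α = 2·arctan(d/2f) we get f = d / (2·tan(α/2)).
With d = 67.0800 mm and α/2 = 39.8°, tan(α/2) ≈ 0.83317, so f ≈ 67.0800 / 1.66634 ≈ 40.2560 mm.

40.3 mm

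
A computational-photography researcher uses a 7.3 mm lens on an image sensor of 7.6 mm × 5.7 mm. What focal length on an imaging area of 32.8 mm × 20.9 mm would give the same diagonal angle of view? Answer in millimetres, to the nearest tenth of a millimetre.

Sensor diagonal = √(7.6² + 5.7²) = √90.2500 ≈ 9.5000 mm.
Sensor diagonal = √(32.8² + 20.9²) = √1512.6500 ≈ 38.8928 mm.
Equal angle of view means equal diagonal/f ratio, so f₂ = f₁ · (diagonal₂/diagonal₁) = 7.3 × 38.8928/9.5000.
f₂ = 7.3 × 4.09398 ≈ 29.886 mm.

29.9 mm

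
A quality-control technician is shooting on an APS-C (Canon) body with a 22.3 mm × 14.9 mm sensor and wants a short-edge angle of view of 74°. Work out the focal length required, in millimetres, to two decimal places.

From α = 2·arctan(h/2f) we get f = h / (2·tan(α/2)).
With h = 14.9 mm and α/2 = 37°, tan(α/2) ≈ 0.75355, so f ≈ 14.9 / 1.50711 ≈ 9.8865 mm.

9.89 mm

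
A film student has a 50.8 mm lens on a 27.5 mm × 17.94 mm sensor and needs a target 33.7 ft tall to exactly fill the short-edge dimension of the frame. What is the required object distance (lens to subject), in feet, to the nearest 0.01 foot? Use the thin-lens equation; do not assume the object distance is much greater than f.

W: 33.7 ft × 304.8 mm/ft = 10271.76 mm.
Magnification m = h/W = dᵢ/dₒ; combined with 1/f = 1/dₒ + 1/dᵢ this gives dₒ = f·(1 + W/h).
dₒ = 50.8 mm × (1 + 10271.8/17.94) = 50.8 × 573.5619 ≈ 29136.942 mm = 29136.942/304.8 ft = 95.5936 ft.

95.59 ft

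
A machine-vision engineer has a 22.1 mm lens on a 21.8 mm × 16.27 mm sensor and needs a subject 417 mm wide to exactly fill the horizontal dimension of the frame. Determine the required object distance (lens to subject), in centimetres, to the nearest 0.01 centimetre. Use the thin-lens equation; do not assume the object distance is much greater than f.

Magnification m = w/W = dᵢ/dₒ; combined with 1/f = 1/dₒ + 1/dᵢ this gives dₒ = f·(1 + W/w).
dₒ = 22.1 mm × (1 + 417/21.8) = 22.1 × 20.1284 ≈ 444.839 mm = 44.4839 cm.

44.48 cm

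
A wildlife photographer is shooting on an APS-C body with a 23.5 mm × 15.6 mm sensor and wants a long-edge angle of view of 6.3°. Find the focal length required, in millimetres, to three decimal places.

From α = 2·arctan(w/2f) we get f = w / (2·tan(α/2)).
With w = 23.5 mm and α/2 = 3.15°, tan(α/2) ≈ 0.05503, so f ≈ 23.5 / 0.11007 ≈ 213.5070 mm.

213.507 mm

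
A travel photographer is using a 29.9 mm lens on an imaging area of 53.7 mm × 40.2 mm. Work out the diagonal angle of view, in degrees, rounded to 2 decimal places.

Sensor diagonal = √(53.7² + 40.2²) = √4499.7300 ≈ 67.0800 mm.
Angle of view α = 2·arctan(d/2f) with d = 67.0800 mm and f = 29.9 mm.
d/2f = 1.12174; arctan(1.12174) ≈ 48.2839°, so α ≈ 96.5677°.

96.57°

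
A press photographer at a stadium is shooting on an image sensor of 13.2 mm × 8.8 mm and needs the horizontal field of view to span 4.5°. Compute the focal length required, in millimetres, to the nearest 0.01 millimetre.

167.98 mm

From α = 2·arctan(w/2f) we get f = w / (2·tan(α/2)).
With w = 13.2 mm and α/2 = 2.25°, tan(α/2) ≈ 0.03929, so f ≈ 13.2 / 0.07858 ≈ 167.9812 mm.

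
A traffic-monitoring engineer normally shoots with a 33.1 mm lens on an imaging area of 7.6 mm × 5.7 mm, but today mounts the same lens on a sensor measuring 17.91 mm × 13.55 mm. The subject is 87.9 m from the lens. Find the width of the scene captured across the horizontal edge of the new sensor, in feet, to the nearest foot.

The focal length stays 33.1 mm; the relevant sensor dimension is now w = 17.91 mm. Object distance dₒ = 87.9 m = 87900 mm.
Thin-lens field width W = w·(dₒ − f)/f = 17.91 × (87900 − 33.1)/33.1 ≈ 47543.691 mm = 47543.691/304.8 ft = 155.983 ft.

156 ft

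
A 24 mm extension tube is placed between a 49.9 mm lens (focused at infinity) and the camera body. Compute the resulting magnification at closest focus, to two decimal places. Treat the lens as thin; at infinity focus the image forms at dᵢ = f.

The tube moves the image plane from f to f + e, so dᵢ = 49.9 + 24 = 73.9 mm. Focus is achieved when 1/f = 1/dₒ + 1/dᵢ, giving dₒ = 1/(1/f − 1/(f+e)).
Magnification m = dᵢ/dₒ = (f+e)·(1/f − 1/(f+e)) = e/f = 24/49.9 ≈ 0.4810.

0.48×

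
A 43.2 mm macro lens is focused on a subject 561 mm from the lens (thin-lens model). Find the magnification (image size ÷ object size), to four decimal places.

Thin lens: 1/f = 1/dₒ + 1/dᵢ → 1/dᵢ = 1/43.2 − 1/561 = 0.0213656 mm⁻¹, so dᵢ ≈ 46.8042 mm.
Magnification m = dᵢ/dₒ = 46.8042/561 ≈ 0.08343.

0.0834×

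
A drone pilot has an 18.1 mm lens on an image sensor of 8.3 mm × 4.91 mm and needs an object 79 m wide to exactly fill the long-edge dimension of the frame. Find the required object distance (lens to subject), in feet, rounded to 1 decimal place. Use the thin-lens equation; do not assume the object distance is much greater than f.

W: 79 m = 79000 mm.
Magnification m = w/W = dᵢ/dₒ; combined with 1/f = 1/dₒ + 1/dᵢ this gives dₒ = f·(1 + W/w).
dₒ = 18.1 mm × (1 + 79000/8.3) = 18.1 × 9519.0723 ≈ 172295.208 mm = 172295.208/304.8 ft = 565.273 ft.

565.3 ft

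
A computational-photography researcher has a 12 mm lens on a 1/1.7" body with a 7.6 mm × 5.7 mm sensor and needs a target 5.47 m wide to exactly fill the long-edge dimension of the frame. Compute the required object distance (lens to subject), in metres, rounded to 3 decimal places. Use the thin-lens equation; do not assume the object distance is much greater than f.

8.649 m

W: 5.47 m = 5470 mm.
Magnification m = w/W = dᵢ/dₒ; combined with 1/f = 1/dₒ + 1/dᵢ this gives dₒ = f·(1 + W/w).
dₒ = 12 mm × (1 + 5470/7.6) = 12 × 720.7368 ≈ 8648.842 mm = 8.64884 m.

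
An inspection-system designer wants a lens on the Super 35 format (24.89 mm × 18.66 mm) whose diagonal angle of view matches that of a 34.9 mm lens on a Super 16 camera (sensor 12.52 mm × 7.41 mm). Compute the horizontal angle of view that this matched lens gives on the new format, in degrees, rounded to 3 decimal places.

18.936°

Sensor diagonal = √(12.52² + 7.41²) = √211.6585 ≈ 14.5485 mm.
Sensor diagonal = √(24.89² + 18.66²) = √967.7077 ≈ 31.1080 mm.
Equal diagonal AOV ⇒ f₂ = f₁ · 31.1080/14.5485 = 34.9 × 2.13823 ≈ 74.6242 mm.
Horizontal AOV on the new format = 2·arctan(24.89 / (2 × 74.6242)) = 2·arctan(0.16677) ≈ 18.9360°.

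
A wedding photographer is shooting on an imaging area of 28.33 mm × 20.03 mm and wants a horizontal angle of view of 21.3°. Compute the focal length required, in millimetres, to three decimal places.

75.326 mm

From α = 2·arctan(w/2f) we get f = w / (2·tan(α/2)).
With w = 28.33 mm and α/2 = 10.65°, tan(α/2) ≈ 0.18805, so f ≈ 28.33 / 0.37610 ≈ 75.3264 mm.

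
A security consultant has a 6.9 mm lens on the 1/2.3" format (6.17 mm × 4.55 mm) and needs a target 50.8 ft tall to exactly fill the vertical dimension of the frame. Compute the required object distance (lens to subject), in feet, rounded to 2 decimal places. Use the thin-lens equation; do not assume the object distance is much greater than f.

W: 50.8 ft × 304.8 mm/ft = 15483.84 mm.
Magnification m = h/W = dᵢ/dₒ; combined with 1/f = 1/dₒ + 1/dᵢ this gives dₒ = f·(1 + W/h).
dₒ = 6.9 mm × (1 + 15483.8/4.55) = 6.9 × 3404.0416 ≈ 23487.887 mm = 23487.887/304.8 ft = 77.06 ft.

77.06 ft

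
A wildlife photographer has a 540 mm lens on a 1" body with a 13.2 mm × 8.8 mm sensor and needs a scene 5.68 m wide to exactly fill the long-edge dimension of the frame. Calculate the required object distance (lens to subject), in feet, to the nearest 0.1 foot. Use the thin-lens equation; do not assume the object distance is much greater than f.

W: 5.68 m = 5680 mm.
Magnification m = w/W = dᵢ/dₒ; combined with 1/f = 1/dₒ + 1/dᵢ this gives dₒ = f·(1 + W/w).
dₒ = 540 mm × (1 + 5680/13.2) = 540 × 431.3030 ≈ 232903.636 mm = 232903.636/304.8 ft = 764.12 ft.

764.1 ft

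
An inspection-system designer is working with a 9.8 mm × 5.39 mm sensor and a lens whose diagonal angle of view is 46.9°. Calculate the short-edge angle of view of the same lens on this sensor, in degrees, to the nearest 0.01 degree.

23.61°

Sensor diagonal = √(9.8² + 5.39²) = √125.0921 ≈ 11.1845 mm.
From the diagonal AOV: f = 11.1845 / (2·tan(23.45°)) = 11.1845 / 0.86755 ≈ 12.8920 mm.
Short-edge AOV = 2·arctan(5.39 / (2 × 12.8920)) = 2·arctan(0.20904) ≈ 23.6147°.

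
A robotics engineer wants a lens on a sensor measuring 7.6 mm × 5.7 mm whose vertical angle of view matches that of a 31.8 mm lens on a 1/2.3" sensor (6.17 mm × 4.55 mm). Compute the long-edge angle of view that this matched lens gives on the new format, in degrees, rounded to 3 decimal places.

Equal vertical AOV ⇒ f₂ = f₁ · 5.7/4.55 = 31.8 × 1.25275 ≈ 39.8374 mm.
Long-edge AOV on the new format = 2·arctan(7.6 / (2 × 39.8374)) = 2·arctan(0.09539) ≈ 10.8977°.

10.898°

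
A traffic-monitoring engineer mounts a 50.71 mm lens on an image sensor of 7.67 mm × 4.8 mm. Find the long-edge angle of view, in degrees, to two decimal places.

Angle of view α = 2·arctan(w/2f) with w = 7.67 mm and f = 50.71 mm.
w/2f = 0.07563; arctan(0.07563) ≈ 4.3248°, so α ≈ 8.6496°.

8.65°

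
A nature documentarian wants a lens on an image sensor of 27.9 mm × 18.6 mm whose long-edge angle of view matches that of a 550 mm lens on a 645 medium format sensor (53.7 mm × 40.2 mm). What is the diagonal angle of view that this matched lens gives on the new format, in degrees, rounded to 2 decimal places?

6.72°

Equal long-edge AOV ⇒ f₂ = f₁ · 27.9/53.7 = 550 × 0.51955 ≈ 285.7542 mm.
Sensor diagonal = √(27.9² + 18.6²) = √1124.3700 ≈ 33.5316 mm.
Diagonal AOV on the new format = 2·arctan(33.5316 / (2 × 285.7542)) = 2·arctan(0.05867) ≈ 6.7156°.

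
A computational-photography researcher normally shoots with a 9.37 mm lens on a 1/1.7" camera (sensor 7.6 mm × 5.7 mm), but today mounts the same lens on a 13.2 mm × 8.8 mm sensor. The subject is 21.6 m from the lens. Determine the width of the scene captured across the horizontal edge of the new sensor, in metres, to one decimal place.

The focal length stays 9.37 mm; the relevant sensor dimension is now w = 13.2 mm. Object distance dₒ = 21.6 m = 21600 mm.
Thin-lens field width W = w·(dₒ − f)/f = 13.2 × (21600 − 9.37)/9.37 ≈ 30415.829 mm = 30.4158 m.

30.4 m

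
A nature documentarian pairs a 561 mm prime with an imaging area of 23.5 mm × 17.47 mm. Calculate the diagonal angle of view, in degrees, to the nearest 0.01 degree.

2.99°

Sensor diagonal = √(23.5² + 17.47²) = √857.4509 ≈ 29.2823 mm.
Angle of view α = 2·arctan(d/2f) with d = 29.2823 mm and f = 561 mm.
d/2f = 0.02610; arctan(0.02610) ≈ 1.4950°, so α ≈ 2.9900°.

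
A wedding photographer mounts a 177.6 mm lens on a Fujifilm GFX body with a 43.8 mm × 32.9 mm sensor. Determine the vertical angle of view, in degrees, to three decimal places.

10.584°

Angle of view α = 2·arctan(h/2f) with h = 32.9 mm and f = 177.6 mm.
h/2f = 0.09262; arctan(0.09262) ≈ 5.2919°, so α ≈ 10.5837°.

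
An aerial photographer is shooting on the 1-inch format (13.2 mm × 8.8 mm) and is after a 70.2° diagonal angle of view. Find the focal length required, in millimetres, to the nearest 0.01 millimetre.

11.29 mm

Sensor diagonal = √(13.2² + 8.8²) = √251.6800 ≈ 15.8644 mm.
From α = 2·arctan(d/2f) we get f = d / (2·tan(α/2)).
With d = 15.8644 mm and α/2 = 35.1°, tan(α/2) ≈ 0.70281, so f ≈ 15.8644 / 1.40562 ≈ 11.2864 mm.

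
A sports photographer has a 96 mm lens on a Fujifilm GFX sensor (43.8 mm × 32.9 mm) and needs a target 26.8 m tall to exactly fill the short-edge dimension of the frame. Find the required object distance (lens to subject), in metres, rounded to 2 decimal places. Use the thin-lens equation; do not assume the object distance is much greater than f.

78.30 m

W: 26.8 m = 26800 mm.
Magnification m = h/W = dᵢ/dₒ; combined with 1/f = 1/dₒ + 1/dᵢ this gives dₒ = f·(1 + W/h).
dₒ = 96 mm × (1 + 26800/32.9) = 96 × 815.5897 ≈ 78296.608 mm = 78.2966 m.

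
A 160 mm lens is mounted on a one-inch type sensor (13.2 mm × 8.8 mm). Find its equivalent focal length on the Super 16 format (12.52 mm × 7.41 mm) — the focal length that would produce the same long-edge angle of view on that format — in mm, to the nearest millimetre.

152 mm

Equal angle of view means equal width/f ratio, so f₂ = f₁ · (width₂/width₁) = 160 × 12.52/13.2.
f₂ = 160 × 0.94848 ≈ 151.758 mm.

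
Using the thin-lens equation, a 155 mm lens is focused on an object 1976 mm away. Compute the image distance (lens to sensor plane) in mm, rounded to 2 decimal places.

168.19 mm

1/dᵢ = 1/f − 1/dₒ = 1/155 − 1/1976 = 0.0059455 mm⁻¹.
dᵢ = 1/0.0059455 ≈ 168.1933 mm.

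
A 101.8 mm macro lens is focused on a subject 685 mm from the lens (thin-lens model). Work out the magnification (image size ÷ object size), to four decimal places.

Thin lens: 1/f = 1/dₒ + 1/dᵢ → 1/dᵢ = 1/101.8 − 1/685 = 0.0083633 mm⁻¹, so dᵢ ≈ 119.5696 mm.
Magnification m = dᵢ/dₒ = 119.5696/685 ≈ 0.17455.

0.1746×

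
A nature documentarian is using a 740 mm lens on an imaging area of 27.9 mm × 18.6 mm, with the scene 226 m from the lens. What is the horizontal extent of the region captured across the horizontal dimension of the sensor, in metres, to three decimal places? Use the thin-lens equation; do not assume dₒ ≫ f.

dₒ: 226 m = 226000 mm.
Similar triangles through the lens centre give W/dₒ = w/dᵢ; with 1/f = 1/dₒ + 1/dᵢ this gives W = w·(dₒ − f)/f.
W = 27.9 mm × (226000 − 740) / 740 = 27.9 × 304.4054 ≈ 8492.911 mm = 8.49291 m.

8.493 m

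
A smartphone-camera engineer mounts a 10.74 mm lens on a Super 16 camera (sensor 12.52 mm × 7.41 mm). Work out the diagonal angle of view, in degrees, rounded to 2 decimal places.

Sensor diagonal = √(12.52² + 7.41²) = √211.6585 ≈ 14.5485 mm.
Angle of view α = 2·arctan(d/2f) with d = 14.5485 mm and f = 10.74 mm.
d/2f = 0.67730; arctan(0.67730) ≈ 34.1099°, so α ≈ 68.2199°.

68.22°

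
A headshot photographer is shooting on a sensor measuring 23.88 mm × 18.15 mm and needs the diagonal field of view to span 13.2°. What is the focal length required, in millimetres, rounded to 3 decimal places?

Sensor diagonal = √(23.88² + 18.15²) = √899.6769 ≈ 29.9946 mm.
From α = 2·arctan(d/2f) we get f = d / (2·tan(α/2)).
With d = 29.9946 mm and α/2 = 6.6°, tan(α/2) ≈ 0.11570, so f ≈ 29.9946 / 0.23141 ≈ 129.6179 mm.

129.618 mm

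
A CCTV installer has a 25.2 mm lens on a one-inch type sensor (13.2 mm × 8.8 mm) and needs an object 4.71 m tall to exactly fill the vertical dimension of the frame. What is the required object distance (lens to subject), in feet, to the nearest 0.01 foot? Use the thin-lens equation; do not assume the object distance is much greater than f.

44.33 ft

W: 4.71 m = 4710 mm.
Magnification m = h/W = dᵢ/dₒ; combined with 1/f = 1/dₒ + 1/dᵢ this gives dₒ = f·(1 + W/h).
dₒ = 25.2 mm × (1 + 4710/8.8) = 25.2 × 536.2273 ≈ 13512.927 mm = 13512.927/304.8 ft = 44.3338 ft.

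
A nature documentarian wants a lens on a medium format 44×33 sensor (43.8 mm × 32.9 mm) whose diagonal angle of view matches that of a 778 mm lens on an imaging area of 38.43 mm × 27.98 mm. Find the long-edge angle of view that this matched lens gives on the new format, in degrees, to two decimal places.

Sensor diagonal = √(38.43² + 27.98²) = √2259.7453 ≈ 47.5368 mm.
Sensor diagonal = √(43.8² + 32.9²) = √3000.8500 ≈ 54.7800 mm.
Equal diagonal AOV ⇒ f₂ = f₁ · 54.7800/47.5368 = 778 × 1.15237 ≈ 896.5448 mm.
Long-edge AOV on the new format = 2·arctan(43.8 / (2 × 896.5448)) = 2·arctan(0.02443) ≈ 2.7986°.

2.80°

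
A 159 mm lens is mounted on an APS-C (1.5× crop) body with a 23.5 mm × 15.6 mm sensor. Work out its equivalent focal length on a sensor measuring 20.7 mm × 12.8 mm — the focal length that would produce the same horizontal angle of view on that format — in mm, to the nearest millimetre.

Equal angle of view means equal width/f ratio, so f₂ = f₁ · (width₂/width₁) = 159 × 20.7/23.5.
f₂ = 159 × 0.88085 ≈ 140.055 mm.

140 mm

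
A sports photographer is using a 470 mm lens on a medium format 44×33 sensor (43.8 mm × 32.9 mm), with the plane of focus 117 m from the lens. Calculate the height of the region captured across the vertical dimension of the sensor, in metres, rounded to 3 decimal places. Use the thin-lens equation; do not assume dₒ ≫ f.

dₒ: 117 m = 117000 mm.
Similar triangles through the lens centre give W/dₒ = h/dᵢ; with 1/f = 1/dₒ + 1/dᵢ this gives W = h·(dₒ − f)/f.
W = 32.9 mm × (117000 − 470) / 470 = 32.9 × 247.9362 ≈ 8157.100 mm = 8.1571 m.

8.157 m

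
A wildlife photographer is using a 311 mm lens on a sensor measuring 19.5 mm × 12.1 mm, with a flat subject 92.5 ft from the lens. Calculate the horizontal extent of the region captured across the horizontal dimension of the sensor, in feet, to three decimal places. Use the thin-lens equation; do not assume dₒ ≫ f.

dₒ: 92.5 ft × 304.8 mm/ft = 28194.00 mm.
Similar triangles through the lens centre give W/dₒ = w/dᵢ; with 1/f = 1/dₒ + 1/dᵢ this gives W = w·(dₒ − f)/f.
W = 19.5 mm × (28194 − 311) / 311 = 19.5 × 89.6559 ≈ 1748.291 mm = 1748.291/304.8 ft = 5.73586 ft.

5.736 ft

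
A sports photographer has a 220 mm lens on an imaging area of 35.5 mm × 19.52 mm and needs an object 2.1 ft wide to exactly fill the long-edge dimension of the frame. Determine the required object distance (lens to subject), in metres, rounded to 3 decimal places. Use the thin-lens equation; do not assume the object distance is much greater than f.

4.187 m

W: 2.1 ft × 304.8 mm/ft = 640.08 mm.
Magnification m = w/W = dᵢ/dₒ; combined with 1/f = 1/dₒ + 1/dᵢ this gives dₒ = f·(1 + W/w).
dₒ = 220 mm × (1 + 640.08/35.5) = 220 × 19.0304 ≈ 4186.693 mm = 4.18669 m.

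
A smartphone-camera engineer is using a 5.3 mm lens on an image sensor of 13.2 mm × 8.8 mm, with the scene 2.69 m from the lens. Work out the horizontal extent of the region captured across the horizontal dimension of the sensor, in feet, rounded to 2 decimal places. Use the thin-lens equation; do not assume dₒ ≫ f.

21.94 ft

dₒ: 2.69 m = 2690 mm.
Similar triangles through the lens centre give W/dₒ = w/dᵢ; with 1/f = 1/dₒ + 1/dᵢ this gives W = w·(dₒ − f)/f.
W = 13.2 mm × (2690 − 5.3) / 5.3 = 13.2 × 506.5472 ≈ 6686.423 mm = 6686.423/304.8 ft = 21.9371 ft.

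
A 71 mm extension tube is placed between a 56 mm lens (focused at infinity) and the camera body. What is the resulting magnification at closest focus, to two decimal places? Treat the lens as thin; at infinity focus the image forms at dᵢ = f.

1.27×

The tube moves the image plane from f to f + e, so dᵢ = 56 + 71 = 127 mm. Focus is achieved when 1/f = 1/dₒ + 1/dᵢ, giving dₒ = 1/(1/f − 1/(f+e)).
Magnification m = dᵢ/dₒ = (f+e)·(1/f − 1/(f+e)) = e/f = 71/56 ≈ 1.2679.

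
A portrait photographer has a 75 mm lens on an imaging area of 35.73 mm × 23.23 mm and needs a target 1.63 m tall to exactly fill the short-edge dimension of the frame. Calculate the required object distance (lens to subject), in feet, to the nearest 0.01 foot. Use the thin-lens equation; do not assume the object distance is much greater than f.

17.51 ft

W: 1.63 m = 1630 mm.
Magnification m = h/W = dᵢ/dₒ; combined with 1/f = 1/dₒ + 1/dᵢ this gives dₒ = f·(1 + W/h).
dₒ = 75 mm × (1 + 1630/23.23) = 75 × 71.1679 ≈ 5337.591 mm = 5337.591/304.8 ft = 17.5118 ft.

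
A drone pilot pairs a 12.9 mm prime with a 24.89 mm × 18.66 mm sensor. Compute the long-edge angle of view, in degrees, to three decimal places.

Angle of view α = 2·arctan(w/2f) with w = 24.89 mm and f = 12.9 mm.
w/2f = 0.96473; arctan(0.96473) ≈ 43.9715°, so α ≈ 87.9430°.

87.943°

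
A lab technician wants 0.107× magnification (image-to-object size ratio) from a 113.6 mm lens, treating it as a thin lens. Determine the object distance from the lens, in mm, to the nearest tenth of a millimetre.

With m = dᵢ/dₒ and 1/f = 1/dₒ + 1/dᵢ, substituting dᵢ = m·dₒ gives 1/f = (1 + 1/m)/dₒ, hence dₒ = f·(1 + 1/m).
dₒ = 113.6 × (1 + 1/0.107) = 113.6 × 10.34579 ≈ 1175.282 mm.

1175.3 mm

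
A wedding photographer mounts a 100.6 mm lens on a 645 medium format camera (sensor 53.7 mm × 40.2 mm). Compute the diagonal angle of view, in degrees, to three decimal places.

36.877°

Sensor diagonal = √(53.7² + 40.2²) = √4499.7300 ≈ 67.0800 mm.
Angle of view α = 2·arctan(d/2f) with d = 67.0800 mm and f = 100.6 mm.
d/2f = 0.33340; arctan(0.33340) ≈ 18.4384°, so α ≈ 36.8767°.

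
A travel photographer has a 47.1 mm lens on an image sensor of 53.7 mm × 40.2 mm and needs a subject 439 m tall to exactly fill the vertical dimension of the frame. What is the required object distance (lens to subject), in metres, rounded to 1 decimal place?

514.4 m

W: 439 m = 439000 mm.
Magnification m = h/W = dᵢ/dₒ; combined with 1/f = 1/dₒ + 1/dᵢ this gives dₒ = f·(1 + W/h).
dₒ = 47.1 mm × (1 + 439000/40.2) = 47.1 × 10921.3980 ≈ 514397.846 mm = 514.398 m.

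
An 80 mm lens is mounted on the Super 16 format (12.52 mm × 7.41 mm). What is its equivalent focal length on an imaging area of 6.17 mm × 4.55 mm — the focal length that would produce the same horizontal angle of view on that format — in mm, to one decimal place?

Equal angle of view means equal width/f ratio, so f₂ = f₁ · (width₂/width₁) = 80 × 6.17/12.52.
f₂ = 80 × 0.49281 ≈ 39.425 mm.

39.4 mm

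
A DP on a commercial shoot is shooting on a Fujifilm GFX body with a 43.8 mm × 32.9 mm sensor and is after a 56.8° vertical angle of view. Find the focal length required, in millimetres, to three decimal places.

From α = 2·arctan(h/2f) we get f = h / (2·tan(α/2)).
With h = 32.9 mm and α/2 = 28.4°, tan(α/2) ≈ 0.54070, so f ≈ 32.9 / 1.08140 ≈ 30.4236 mm.

30.424 mm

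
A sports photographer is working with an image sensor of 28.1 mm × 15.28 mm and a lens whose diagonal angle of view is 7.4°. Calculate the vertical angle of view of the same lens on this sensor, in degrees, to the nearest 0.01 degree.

Sensor diagonal = √(28.1² + 15.28²) = √1023.0884 ≈ 31.9858 mm.
From the diagonal AOV: f = 31.9858 / (2·tan(3.7°)) = 31.9858 / 0.12933 ≈ 247.3109 mm.
Vertical AOV = 2·arctan(15.28 / (2 × 247.3109)) = 2·arctan(0.03089) ≈ 3.5389°.

3.54°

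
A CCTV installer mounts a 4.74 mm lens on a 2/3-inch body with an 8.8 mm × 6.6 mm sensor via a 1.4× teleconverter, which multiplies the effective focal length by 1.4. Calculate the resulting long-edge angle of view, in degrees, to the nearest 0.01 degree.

67.09°

Effective focal length f = 4.74 × 1.4 = 6.636 mm.
α = 2·arctan(8.8 / (2 × 6.636)) = 2·arctan(0.66305) ≈ 67.0927°.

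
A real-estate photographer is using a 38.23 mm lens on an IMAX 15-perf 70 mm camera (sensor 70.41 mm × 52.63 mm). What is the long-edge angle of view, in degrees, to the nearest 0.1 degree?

Angle of view α = 2·arctan(w/2f) with w = 70.41 mm and f = 38.23 mm.
w/2f = 0.92087; arctan(0.92087) ≈ 42.6412°, so α ≈ 85.2823°.

85.3°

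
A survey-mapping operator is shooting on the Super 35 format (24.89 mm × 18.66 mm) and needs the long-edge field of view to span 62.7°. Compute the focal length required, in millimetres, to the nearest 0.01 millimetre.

20.43 mm

From α = 2·arctan(w/2f) we get f = w / (2·tan(α/2)).
With w = 24.89 mm and α/2 = 31.35°, tan(α/2) ≈ 0.60921, so f ≈ 24.89 / 1.21841 ≈ 20.4282 mm.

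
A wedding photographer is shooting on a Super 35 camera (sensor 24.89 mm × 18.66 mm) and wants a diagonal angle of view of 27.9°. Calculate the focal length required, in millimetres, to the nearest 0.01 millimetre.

Sensor diagonal = √(24.89² + 18.66²) = √967.7077 ≈ 31.1080 mm.
From α = 2·arctan(d/2f) we get f = d / (2·tan(α/2)).
With d = 31.1080 mm and α/2 = 13.95°, tan(α/2) ≈ 0.24840, so f ≈ 31.1080 / 0.49680 ≈ 62.6164 mm.

62.62 mm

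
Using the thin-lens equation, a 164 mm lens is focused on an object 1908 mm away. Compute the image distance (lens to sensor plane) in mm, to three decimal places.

179.422 mm

1/dᵢ = 1/f − 1/dₒ = 1/164 − 1/1908 = 0.0055735 mm⁻¹.
dᵢ = 1/0.0055735 ≈ 179.4220 mm.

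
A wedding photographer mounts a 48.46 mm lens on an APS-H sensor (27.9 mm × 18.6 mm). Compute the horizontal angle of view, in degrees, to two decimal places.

32.12°

Angle of view α = 2·arctan(w/2f) with w = 27.9 mm and f = 48.46 mm.
w/2f = 0.28787; arctan(0.28787) ≈ 16.0593°, so α ≈ 32.1187°.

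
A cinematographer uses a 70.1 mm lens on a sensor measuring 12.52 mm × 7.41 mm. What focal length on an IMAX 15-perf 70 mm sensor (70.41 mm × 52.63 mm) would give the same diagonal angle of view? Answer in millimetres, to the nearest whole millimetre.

424 mm

Sensor diagonal = √(12.52² + 7.41²) = √211.6585 ≈ 14.5485 mm.
Sensor diagonal = √(70.41² + 52.63²) = √7727.4850 ≈ 87.9061 mm.
Equal angle of view means equal diagonal/f ratio, so f₂ = f₁ · (diagonal₂/diagonal₁) = 70.1 × 87.9061/14.5485.
f₂ = 70.1 × 6.04229 ≈ 423.564 mm.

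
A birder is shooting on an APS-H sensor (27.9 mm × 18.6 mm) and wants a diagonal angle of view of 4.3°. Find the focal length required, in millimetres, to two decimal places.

Sensor diagonal = √(27.9² + 18.6²) = √1124.3700 ≈ 33.5316 mm.
From α = 2·arctan(d/2f) we get f = d / (2·tan(α/2)).
With d = 33.5316 mm and α/2 = 2.15°, tan(α/2) ≈ 0.03754, so f ≈ 33.5316 / 0.07508 ≈ 446.5858 mm.

446.59 mm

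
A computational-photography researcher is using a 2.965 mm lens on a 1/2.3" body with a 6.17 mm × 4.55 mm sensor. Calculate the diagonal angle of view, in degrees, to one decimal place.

Sensor diagonal = √(6.17² + 4.55²) = √58.7714 ≈ 7.6663 mm.
Angle of view α = 2·arctan(d/2f) with d = 7.6663 mm and f = 2.965 mm.
d/2f = 1.29279; arctan(1.29279) ≈ 52.2773°, so α ≈ 104.5546°.

104.6°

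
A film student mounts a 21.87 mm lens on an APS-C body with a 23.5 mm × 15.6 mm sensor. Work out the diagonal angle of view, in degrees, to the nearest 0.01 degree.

Sensor diagonal = √(23.5² + 15.6²) = √795.6100 ≈ 28.2066 mm.
Angle of view α = 2·arctan(d/2f) with d = 28.2066 mm and f = 21.87 mm.
d/2f = 0.64487; arctan(0.64487) ≈ 32.8167°, so α ≈ 65.6334°.

65.63°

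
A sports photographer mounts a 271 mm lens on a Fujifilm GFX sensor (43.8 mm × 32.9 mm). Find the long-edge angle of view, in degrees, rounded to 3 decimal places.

Angle of view α = 2·arctan(w/2f) with w = 43.8 mm and f = 271 mm.
w/2f = 0.08081; arctan(0.08081) ≈ 4.6201°, so α ≈ 9.2403°.

9.240°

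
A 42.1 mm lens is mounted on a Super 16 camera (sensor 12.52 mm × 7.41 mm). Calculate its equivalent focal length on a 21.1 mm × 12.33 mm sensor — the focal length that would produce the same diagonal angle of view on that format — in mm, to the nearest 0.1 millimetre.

70.7 mm

Sensor diagonal = √(12.52² + 7.41²) = √211.6585 ≈ 14.5485 mm.
Sensor diagonal = √(21.1² + 12.33²) = √597.2389 ≈ 24.4385 mm.
Equal angle of view means equal diagonal/f ratio, so f₂ = f₁ · (diagonal₂/diagonal₁) = 42.1 × 24.4385/14.5485.
f₂ = 42.1 × 1.67979 ≈ 70.719 mm.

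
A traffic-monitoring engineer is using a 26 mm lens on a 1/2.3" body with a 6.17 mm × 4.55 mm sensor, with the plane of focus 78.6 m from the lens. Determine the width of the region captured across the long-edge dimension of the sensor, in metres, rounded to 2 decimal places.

dₒ: 78.6 m = 78600 mm.
Similar triangles through the lens centre give W/dₒ = w/dᵢ; with 1/f = 1/dₒ + 1/dᵢ this gives W = w·(dₒ − f)/f.
W = 6.17 mm × (78600 − 26) / 26 = 6.17 × 3022.0769 ≈ 18646.215 mm = 18.6462 m.

18.65 m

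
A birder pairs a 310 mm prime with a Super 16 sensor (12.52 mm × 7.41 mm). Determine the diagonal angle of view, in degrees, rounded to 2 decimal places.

Sensor diagonal = √(12.52² + 7.41²) = √211.6585 ≈ 14.5485 mm.
Angle of view α = 2·arctan(d/2f) with d = 14.5485 mm and f = 310 mm.
d/2f = 0.02347; arctan(0.02347) ≈ 1.3442°, so α ≈ 2.6884°.

2.69°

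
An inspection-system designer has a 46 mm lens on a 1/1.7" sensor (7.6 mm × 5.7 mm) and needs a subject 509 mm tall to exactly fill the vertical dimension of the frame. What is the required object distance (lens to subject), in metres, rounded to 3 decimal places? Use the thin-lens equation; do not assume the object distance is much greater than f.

Magnification m = h/W = dᵢ/dₒ; combined with 1/f = 1/dₒ + 1/dᵢ this gives dₒ = f·(1 + W/h).
dₒ = 46 mm × (1 + 509/5.7) = 46 × 90.2982 ≈ 4153.719 mm = 4.15372 m.

4.154 m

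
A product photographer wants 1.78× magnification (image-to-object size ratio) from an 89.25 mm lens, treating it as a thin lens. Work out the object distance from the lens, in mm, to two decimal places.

139.39 mm

With m = dᵢ/dₒ and 1/f = 1/dₒ + 1/dᵢ, substituting dᵢ = m·dₒ gives 1/f = (1 + 1/m)/dₒ, hence dₒ = f·(1 + 1/m).
dₒ = 89.25 × (1 + 1/1.78) = 89.25 × 1.56180 ≈ 139.390 mm.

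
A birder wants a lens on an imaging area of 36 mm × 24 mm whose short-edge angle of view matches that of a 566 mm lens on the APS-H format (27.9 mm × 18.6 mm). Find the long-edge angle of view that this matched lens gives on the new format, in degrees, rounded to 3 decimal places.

Equal short-edge AOV ⇒ f₂ = f₁ · 24/18.6 = 566 × 1.29032 ≈ 730.3226 mm.
Long-edge AOV on the new format = 2·arctan(36 / (2 × 730.3226)) = 2·arctan(0.02465) ≈ 2.8237°.

2.824°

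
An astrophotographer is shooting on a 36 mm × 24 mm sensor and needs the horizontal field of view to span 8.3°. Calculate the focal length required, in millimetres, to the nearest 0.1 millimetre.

From α = 2·arctan(w/2f) we get f = w / (2·tan(α/2)).
With w = 36 mm and α/2 = 4.15°, tan(α/2) ≈ 0.07256, so f ≈ 36 / 0.14512 ≈ 248.0771 mm.

248.1 mm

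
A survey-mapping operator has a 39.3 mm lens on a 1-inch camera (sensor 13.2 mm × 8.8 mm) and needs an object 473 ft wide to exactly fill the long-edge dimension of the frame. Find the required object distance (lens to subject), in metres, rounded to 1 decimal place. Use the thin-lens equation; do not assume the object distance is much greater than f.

W: 473 ft × 304.8 mm/ft = 144170.40 mm.
Magnification m = w/W = dᵢ/dₒ; combined with 1/f = 1/dₒ + 1/dᵢ this gives dₒ = f·(1 + W/w).
dₒ = 39.3 mm × (1 + 144170/13.2) = 39.3 × 10922.9997 ≈ 429273.886 mm = 429.274 m.

429.3 m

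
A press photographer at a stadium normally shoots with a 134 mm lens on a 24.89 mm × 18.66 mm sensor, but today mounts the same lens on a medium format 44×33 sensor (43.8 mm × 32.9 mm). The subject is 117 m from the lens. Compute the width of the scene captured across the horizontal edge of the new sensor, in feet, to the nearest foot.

125 ft

The focal length stays 134 mm; the relevant sensor dimension is now w = 43.8 mm. Object distance dₒ = 117 m = 117000 mm.
Thin-lens field width W = w·(dₒ − f)/f = 43.8 × (117000 − 134)/134 ≈ 38199.484 mm = 38199.484/304.8 ft = 125.326 ft.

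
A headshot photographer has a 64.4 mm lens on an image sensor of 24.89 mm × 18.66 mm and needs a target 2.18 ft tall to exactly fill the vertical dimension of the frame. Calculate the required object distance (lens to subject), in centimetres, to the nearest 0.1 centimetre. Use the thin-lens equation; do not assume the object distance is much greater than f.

W: 2.18 ft × 304.8 mm/ft = 664.46 mm.
Magnification m = h/W = dᵢ/dₒ; combined with 1/f = 1/dₒ + 1/dᵢ this gives dₒ = f·(1 + W/h).
dₒ = 64.4 mm × (1 + 664.464/18.66) = 64.4 × 36.6090 ≈ 2357.620 mm = 235.762 cm.

235.8 cm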